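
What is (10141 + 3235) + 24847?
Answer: 38223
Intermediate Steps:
(10141 + 3235) + 24847 = 13376 + 24847 = 38223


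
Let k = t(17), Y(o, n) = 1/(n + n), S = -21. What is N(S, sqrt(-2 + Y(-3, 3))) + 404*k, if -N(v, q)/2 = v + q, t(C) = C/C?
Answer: 446 - I*sqrt(66)/3 ≈ 446.0 - 2.708*I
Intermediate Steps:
Y(o, n) = 1/(2*n)
t(C) = 1
k = 1
N(v, q) = -2*q - 2*v (N(v, q) = -2*(v + q) = -2*(q + v) = -2*q - 2*v)
N(S, sqrt(-2 + Y(-3, 3))) + 404*k = (-2*sqrt(-2 + (1/2)/3) - 2*(-21)) + 404*1 = (-2*sqrt(-2 + (1/2)*(1/3)) + 42) + 404 = (-2*sqrt(-2 + 1/6) + 42) + 404 = (-I*sqrt(66)/3 + 42) + 404 = (42 - I*sqrt(66)/3) + 404 = 446 - I*sqrt(66)/3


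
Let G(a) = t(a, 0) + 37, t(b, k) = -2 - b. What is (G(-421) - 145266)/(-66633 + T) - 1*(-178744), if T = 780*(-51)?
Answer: 6340276694/35471 ≈ 1.7875e+5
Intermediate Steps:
T = -39780
G(a) = 35 - a (G(a) = (-2 - a) + 37 = 35 - a)
(G(-421) - 145266)/(-66633 + T) - 1*(-178744) = ((35 - 1*(-421)) - 145266)/(-66633 - 39780) - 1*(-178744) = ((35 + 421) - 145266)/(-106413) + 178744 = (456 - 145266)*(-1/106413) + 178744 = -144810*(-1/106413) + 178744 = 48270/35471 + 178744 = 6340276694/35471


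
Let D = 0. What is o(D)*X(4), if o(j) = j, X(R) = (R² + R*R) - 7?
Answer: 0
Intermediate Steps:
X(R) = -7 + 2*R² (X(R) = (R² + R²) - 7 = 2*R² - 7 = -7 + 2*R²)
o(D)*X(4) = 0*(-7 + 2*4²) = 0*(-7 + 2*16) = 0*(-7 + 32) = 0*25 = 0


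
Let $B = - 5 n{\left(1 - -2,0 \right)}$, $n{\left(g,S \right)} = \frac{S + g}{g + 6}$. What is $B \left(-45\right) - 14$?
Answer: $61$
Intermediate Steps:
$n{\left(g,S \right)} = \frac{S + g}{6 + g}$
$B = - \frac{5}{3}$ ($B = - 5 \frac{0 + \left(1 - -2\right)}{6 + \left(1 - -2\right)} = - 5 \frac{0 + \left(1 + 2\right)}{6 + \left(1 + 2\right)} = - 5 \frac{0 + 3}{6 + 3} = - 5 \cdot \frac{1}{9} \cdot 3 = \left(-5\right) \frac{1}{3} = - \frac{5}{3} \approx -1.6667$)
$B \left(-45\right) - 14 = \left(- \frac{5}{3}\right) \left(-45\right) - 14 = 75 - 14 = 61$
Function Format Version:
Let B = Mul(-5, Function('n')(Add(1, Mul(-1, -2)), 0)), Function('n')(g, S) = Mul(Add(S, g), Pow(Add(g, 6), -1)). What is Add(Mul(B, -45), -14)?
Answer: 61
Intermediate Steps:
Function('n')(g, S) = Mul(Pow(Add(6, g), -1), Add(S, g)) (Function('n')(g, S) = Mul(Add(S, g), Pow(Add(6, g), -1)) = Mul(Pow(Add(6, g), -1), Add(S, g)))
B = Rational(-5, 3) (B = Mul(-5, Mul(Pow(Add(6, Add(1, Mul(-1, -2))), -1), Add(0, Add(1, Mul(-1, -2))))) = Mul(-5, Mul(Pow(Add(6, Add(1, 2)), -1), Add(0, Add(1, 2)))) = Mul(-5, Mul(Pow(Add(6, 3), -1), Add(0, 3))) = Mul(-5, Mul(Pow(9, -1), 3)) = Mul(-5, Mul(Rational(1, 9), 3)) = Mul(-5, Rational(1, 3)) = Rational(-5, 3) ≈ -1.6667)
Add(Mul(B, -45), -14) = Add(Mul(Rational(-5, 3), -45), -14) = Add(75, -14) = 61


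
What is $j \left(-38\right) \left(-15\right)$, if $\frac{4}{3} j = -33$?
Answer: $- \frac{28215}{2} \approx -14108.0$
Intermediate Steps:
$j = - \frac{99}{4}$ ($j = \frac{3}{4} \left(-33\right) = - \frac{99}{4} \approx -24.75$)
$j \left(-38\right) \left(-15\right) = \left(- \frac{99}{4}\right) \left(-38\right) \left(-15\right) = \frac{1881}{2} \left(-15\right) = - \frac{28215}{2}$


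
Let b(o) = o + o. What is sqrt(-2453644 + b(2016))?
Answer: 2*I*sqrt(612403) ≈ 1565.1*I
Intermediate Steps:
b(o) = 2*o
sqrt(-2453644 + b(2016)) = sqrt(-2453644 + 2*2016) = sqrt(-2453644 + 4032) = sqrt(-2449612) = 2*I*sqrt(612403)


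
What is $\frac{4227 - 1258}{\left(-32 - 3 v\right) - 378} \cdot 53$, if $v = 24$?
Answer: $- \frac{157357}{482} \approx -326.47$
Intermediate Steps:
$\frac{4227 - 1258}{\left(-32 - 3 v\right) - 378} \cdot 53 = \frac{4227 - 1258}{\left(-32 - 72\right) - 378} \cdot 53 = \frac{2969}{\left(-32 - 72\right) - 378} \cdot 53 = \frac{2969}{-104 - 378} \cdot 53 = \frac{2969}{-482} \cdot 53 = 2969 \left(- \frac{1}{482}\right) 53 = \left(- \frac{2969}{482}\right) 53 = - \frac{157357}{482}$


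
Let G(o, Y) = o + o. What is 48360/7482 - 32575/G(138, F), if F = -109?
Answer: -38396465/344172 ≈ -111.56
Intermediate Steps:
G(o, Y) = 2*o
48360/7482 - 32575/G(138, F) = 48360/7482 - 32575/(2*138) = 48360*(1/7482) - 32575/276 = 8060/1247 - 32575*1/276 = 8060/1247 - 32575/276 = -38396465/344172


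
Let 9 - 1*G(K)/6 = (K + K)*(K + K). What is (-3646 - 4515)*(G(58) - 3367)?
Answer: 685923889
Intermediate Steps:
G(K) = 54 - 24*K² (G(K) = 54 - 6*(K + K)*(K + K) = 54 - 6*2*K*2*K = 54 - 24*K²)
(-3646 - 4515)*(G(58) - 3367) = (-3646 - 4515)*((54 - 24*58²) - 3367) = -8161*((54 - 24*3364) - 3367) = -8161*((54 - 80736) - 3367) = -8161*(-80682 - 3367) = -8161*(-84049) = 685923889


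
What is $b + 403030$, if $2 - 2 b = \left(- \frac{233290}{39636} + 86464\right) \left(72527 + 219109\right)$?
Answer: $- \frac{13880027636476}{1101} \approx -1.2607 \cdot 10^{10}$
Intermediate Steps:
$b = - \frac{13880471372506}{1101}$ ($b = 1 - \frac{\left(- \frac{233290}{39636} + 86464\right) \left(72527 + 219109\right)}{2} = 1 - \frac{\left(\left(-233290\right) \frac{1}{39636} + 86464\right) 291636}{2} = 1 - \frac{\left(- \frac{116645}{19818} + 86464\right) 291636}{2} = 1 - \frac{\frac{1713426907}{19818} \cdot 291636}{2} = 1 - \frac{13880471373607}{1101} = - \frac{13880471372506}{1101} \approx -1.2607 \cdot 10^{10}$)
$b + 403030 = - \frac{13880471372506}{1101} + 403030 = - \frac{13880027636476}{1101}$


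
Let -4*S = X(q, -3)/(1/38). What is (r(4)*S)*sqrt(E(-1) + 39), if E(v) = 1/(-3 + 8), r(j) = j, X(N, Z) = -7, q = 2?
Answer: 3724*sqrt(5)/5 ≈ 1665.4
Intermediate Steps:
E(v) = 1/5
S = 133/2 (S = -(-7)/(4*(1/38)) = -(-7)/(4*1/38) = -(-7)*38/4 = -1/4*(-266) = 133/2 ≈ 66.500)
(r(4)*S)*sqrt(E(-1) + 39) = (4*(133/2))*sqrt(1/5 + 39) = 266*sqrt(196/5) = 266*(14*sqrt(5)/5) = 3724*sqrt(5)/5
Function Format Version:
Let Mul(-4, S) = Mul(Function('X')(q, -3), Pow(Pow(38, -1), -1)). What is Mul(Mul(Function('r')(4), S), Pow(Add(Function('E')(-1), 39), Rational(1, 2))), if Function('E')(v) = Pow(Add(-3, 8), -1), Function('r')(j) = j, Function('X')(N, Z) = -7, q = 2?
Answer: Mul(Rational(3724, 5), Pow(5, Rational(1, 2))) ≈ 1665.4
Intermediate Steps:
Function('E')(v) = Rational(1, 5) (Function('E')(v) = Pow(5, -1) = Rational(1, 5))
S = Rational(133, 2) (S = Mul(Rational(-1, 4), Mul(-7, Pow(Pow(38, -1), -1))) = Mul(Rational(-1, 4), Mul(-7, Pow(Rational(1, 38), -1))) = Mul(Rational(-1, 4), Mul(-7, 38)) = Mul(Rational(-1, 4), -266) = Rational(133, 2) ≈ 66.500)
Mul(Mul(Function('r')(4), S), Pow(Add(Function('E')(-1), 39), Rational(1, 2))) = Mul(Mul(4, Rational(133, 2)), Pow(Add(Rational(1, 5), 39), Rational(1, 2))) = Mul(266, Pow(Rational(196, 5), Rational(1, 2))) = Mul(266, Mul(Rational(14, 5), Pow(5, Rational(1, 2)))) = Mul(Rational(3724, 5), Pow(5, Rational(1, 2)))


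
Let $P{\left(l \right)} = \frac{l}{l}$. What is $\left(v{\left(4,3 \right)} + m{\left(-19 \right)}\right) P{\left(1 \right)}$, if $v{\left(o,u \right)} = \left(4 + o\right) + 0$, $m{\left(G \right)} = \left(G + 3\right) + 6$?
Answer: $-2$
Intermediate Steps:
$m{\left(G \right)} = 9 + G$ ($m{\left(G \right)} = \left(3 + G\right) + 6 = 9 + G$)
$P{\left(l \right)} = 1$
$v{\left(o,u \right)} = 4 + o$
$\left(v{\left(4,3 \right)} + m{\left(-19 \right)}\right) P{\left(1 \right)} = \left(\left(4 + 4\right) + \left(9 - 19\right)\right) 1 = \left(8 - 10\right) 1 = \left(-2\right) 1 = -2$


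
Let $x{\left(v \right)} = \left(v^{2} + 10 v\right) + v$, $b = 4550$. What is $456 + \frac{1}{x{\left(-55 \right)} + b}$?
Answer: $\frac{3178321}{6970} \approx 456.0$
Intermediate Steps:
$x{\left(v \right)} = v^{2} + 11 v$
$456 + \frac{1}{x{\left(-55 \right)} + b} = 456 + \frac{1}{- 55 \left(11 - 55\right) + 4550} = 456 + \frac{1}{\left(-55\right) \left(-44\right) + 4550} = 456 + \frac{1}{2420 + 4550} = 456 + \frac{1}{6970} = \frac{3178321}{6970}$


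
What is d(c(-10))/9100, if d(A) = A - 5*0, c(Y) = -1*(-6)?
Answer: 3/4550 ≈ 0.00065934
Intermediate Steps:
c(Y) = 6
d(A) = A (d(A) = A + 0 = A)
d(c(-10))/9100 = 6/9100 = 6*(1/9100) = 3/4550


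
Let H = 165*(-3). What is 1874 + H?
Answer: 1379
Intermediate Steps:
H = -495
1874 + H = 1874 - 495 = 1379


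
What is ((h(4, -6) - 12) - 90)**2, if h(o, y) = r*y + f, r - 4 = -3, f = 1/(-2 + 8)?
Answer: 418609/36 ≈ 11628.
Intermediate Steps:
f = 1/6 ≈ 0.16667
r = 1 (r = 4 - 3 = 1)
h(o, y) = 1/6 + y (h(o, y) = 1*y + 1/6 = y + 1/6 = 1/6 + y)
((h(4, -6) - 12) - 90)**2 = (((1/6 - 6) - 12) - 90)**2 = ((-35/6 - 12) - 90)**2 = (-107/6 - 90)**2 = (-647/6)**2 = 418609/36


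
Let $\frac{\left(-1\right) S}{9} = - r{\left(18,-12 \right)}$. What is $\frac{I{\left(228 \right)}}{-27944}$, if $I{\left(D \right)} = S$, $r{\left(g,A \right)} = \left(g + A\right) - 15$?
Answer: $\frac{81}{27944} \approx 0.0028987$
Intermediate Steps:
$r{\left(g,A \right)} = -15 + A + g$ ($r{\left(g,A \right)} = \left(A + g\right) - 15 = -15 + A + g$)
$S = -81$ ($S = - 9 \left(- (-15 - 12 + 18)\right) = - 9 \left(\left(-1\right) \left(-9\right)\right) = \left(-9\right) 9 = -81$)
$I{\left(D \right)} = -81$
$\frac{I{\left(228 \right)}}{-27944} = - \frac{81}{-27944} = \left(-81\right) \left(- \frac{1}{27944}\right) = \frac{81}{27944}$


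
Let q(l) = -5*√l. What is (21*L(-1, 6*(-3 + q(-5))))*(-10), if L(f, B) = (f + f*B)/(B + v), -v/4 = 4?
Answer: 38085/202 + 3825*I*√5/202 ≈ 188.54 + 42.341*I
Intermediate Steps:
v = -16 (v = -4*4 = -16)
L(f, B) = (f + B*f)/(-16 + B) (L(f, B) = (f + f*B)/(B - 16) = (f + B*f)/(-16 + B))
(21*L(-1, 6*(-3 + q(-5))))*(-10) = (21*(-(1 + 6*(-3 - 5*I*√5))/(-16 + 6*(-3 - 5*I*√5))))*(-10) = (21*(-(1 + (-18 - 30*I*√5))/(-16 + (-18 - 30*I*√5))))*(-10) = (21*(-(-17 - 30*I*√5)/(-34 - 30*I*√5)))*(-10) = -21*(-17 - 30*I*√5)/(-34 - 30*I*√5)*(-10) = 210*(-17 - 30*I*√5)/(-34 - 30*I*√5)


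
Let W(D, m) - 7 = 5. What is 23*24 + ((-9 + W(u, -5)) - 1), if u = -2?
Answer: 554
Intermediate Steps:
W(D, m) = 12 (W(D, m) = 7 + 5 = 12)
23*24 + ((-9 + W(u, -5)) - 1) = 23*24 + ((-9 + 12) - 1) = 552 + (3 - 1) = 552 + 2 = 554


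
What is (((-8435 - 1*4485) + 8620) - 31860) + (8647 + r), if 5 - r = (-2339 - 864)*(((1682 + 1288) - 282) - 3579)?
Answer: -2881381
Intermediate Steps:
r = -2853868 (r = 5 - (-2339 - 864)*(((1682 + 1288) - 282) - 3579) = 5 - (-3203)*((2970 - 282) - 3579) = 5 - (-3203)*(2688 - 3579) = 5 - (-3203)*(-891) = 5 - 1*2853873 = 5 - 2853873 = -2853868)
(((-8435 - 1*4485) + 8620) - 31860) + (8647 + r) = (((-8435 - 1*4485) + 8620) - 31860) + (8647 - 2853868) = (((-8435 - 4485) + 8620) - 31860) - 2845221 = ((-12920 + 8620) - 31860) - 2845221 = (-4300 - 31860) - 2845221 = -36160 - 2845221 = -2881381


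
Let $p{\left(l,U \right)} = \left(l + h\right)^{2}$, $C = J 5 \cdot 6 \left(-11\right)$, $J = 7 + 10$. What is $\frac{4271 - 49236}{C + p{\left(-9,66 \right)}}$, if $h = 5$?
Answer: $\frac{44965}{5594} \approx 8.0381$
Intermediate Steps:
$J = 17$
$C = -5610$ ($C = 17 \cdot 5 \cdot 6 \left(-11\right) = 17 \cdot 30 \left(-11\right) = 17 \left(-330\right) = -5610$)
$p{\left(l,U \right)} = \left(5 + l\right)^{2}$ ($p{\left(l,U \right)} = \left(l + 5\right)^{2} = \left(5 + l\right)^{2}$)
$\frac{4271 - 49236}{C + p{\left(-9,66 \right)}} = \frac{4271 - 49236}{-5610 + \left(5 - 9\right)^{2}} = - \frac{44965}{-5610 + \left(-4\right)^{2}} = - \frac{44965}{-5610 + 16} = - \frac{44965}{-5594} = \left(-44965\right) \left(- \frac{1}{5594}\right) = \frac{44965}{5594}$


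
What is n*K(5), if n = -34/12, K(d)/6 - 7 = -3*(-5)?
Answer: -374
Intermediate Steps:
K(d) = 132 (K(d) = 42 + 6*(-3*(-5)) = 42 + 6*15 = 42 + 90 = 132)
n = -17/6 (n = -34*1/12 = -17/6 ≈ -2.8333)
n*K(5) = -17/6*132 = -374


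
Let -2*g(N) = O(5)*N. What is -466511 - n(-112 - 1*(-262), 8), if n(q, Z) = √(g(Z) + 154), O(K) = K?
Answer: -466511 - √134 ≈ -4.6652e+5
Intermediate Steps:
g(N) = -5*N/2
n(q, Z) = √(154 - 5*Z/2) (n(q, Z) = √(-5*Z/2 + 154) = √(154 - 5*Z/2))
-466511 - n(-112 - 1*(-262), 8) = -466511 - √(616 - 10*8)/2 = -466511 - √(616 - 80)/2 = -466511 - √536/2 = -466511 - 2*√134/2 = -466511 - √134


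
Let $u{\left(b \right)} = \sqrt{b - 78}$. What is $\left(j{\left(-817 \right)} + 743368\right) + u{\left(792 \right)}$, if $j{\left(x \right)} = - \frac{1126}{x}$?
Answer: $\frac{607332782}{817} + \sqrt{714} \approx 7.434 \cdot 10^{5}$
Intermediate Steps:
$u{\left(b \right)} = \sqrt{-78 + b}$
$\left(j{\left(-817 \right)} + 743368\right) + u{\left(792 \right)} = \left(- \frac{1126}{-817} + 743368\right) + \sqrt{-78 + 792} = \left(\left(-1126\right) \left(- \frac{1}{817}\right) + 743368\right) + \sqrt{714} = \left(\frac{1126}{817} + 743368\right) + \sqrt{714} = \frac{607332782}{817} + \sqrt{714}$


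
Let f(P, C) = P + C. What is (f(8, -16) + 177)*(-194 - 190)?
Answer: -64896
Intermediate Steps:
f(P, C) = C + P
(f(8, -16) + 177)*(-194 - 190) = ((-16 + 8) + 177)*(-194 - 190) = (-8 + 177)*(-384) = 169*(-384) = -64896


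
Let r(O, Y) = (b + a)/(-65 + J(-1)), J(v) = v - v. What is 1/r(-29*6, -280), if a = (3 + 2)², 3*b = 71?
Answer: -195/146 ≈ -1.3356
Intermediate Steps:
b = 71/3 (b = (⅓)*71 = 71/3 ≈ 23.667)
a = 25 (a = 5² = 25)
J(v) = 0
r(O, Y) = -146/195 (r(O, Y) = (71/3 + 25)/(-65 + 0) = (146/3)/(-65) = (146/3)*(-1/65) = -146/195)
1/r(-29*6, -280) = 1/(-146/195) = -195/146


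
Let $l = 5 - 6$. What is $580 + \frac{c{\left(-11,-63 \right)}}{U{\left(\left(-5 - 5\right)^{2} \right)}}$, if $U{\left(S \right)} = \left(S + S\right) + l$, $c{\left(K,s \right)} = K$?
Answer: $\frac{115409}{199} \approx 579.94$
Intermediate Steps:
$l = -1$ ($l = 5 - 6 = -1$)
$U{\left(S \right)} = -1 + 2 S$ ($U{\left(S \right)} = \left(S + S\right) - 1 = 2 S - 1 = -1 + 2 S$)
$580 + \frac{c{\left(-11,-63 \right)}}{U{\left(\left(-5 - 5\right)^{2} \right)}} = 580 - \frac{11}{-1 + 2 \left(-5 - 5\right)^{2}} = 580 - \frac{11}{-1 + 2 \left(-10\right)^{2}} = 580 - \frac{11}{-1 + 2 \cdot 100} = 580 - \frac{11}{-1 + 200} = 580 - \frac{11}{199} = \frac{115409}{199}$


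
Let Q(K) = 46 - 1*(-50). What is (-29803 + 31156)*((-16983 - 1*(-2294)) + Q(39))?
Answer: -19744329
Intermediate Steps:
Q(K) = 96 (Q(K) = 46 + 50 = 96)
(-29803 + 31156)*((-16983 - 1*(-2294)) + Q(39)) = (-29803 + 31156)*((-16983 - 1*(-2294)) + 96) = 1353*((-16983 + 2294) + 96) = 1353*(-14689 + 96) = 1353*(-14593) = -19744329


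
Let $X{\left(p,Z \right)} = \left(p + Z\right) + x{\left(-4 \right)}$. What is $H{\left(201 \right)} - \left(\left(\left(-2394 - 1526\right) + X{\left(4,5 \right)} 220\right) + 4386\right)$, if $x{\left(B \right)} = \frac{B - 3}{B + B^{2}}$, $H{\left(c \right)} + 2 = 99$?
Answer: $- \frac{6662}{3} \approx -2220.7$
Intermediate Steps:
$H{\left(c \right)} = 97$ ($H{\left(c \right)} = -2 + 99 = 97$)
$x{\left(B \right)} = \frac{-3 + B}{B + B^{2}}$
$X{\left(p,Z \right)} = - \frac{7}{12} + Z + p$ ($X{\left(p,Z \right)} = \left(p + Z\right) + \frac{-3 - 4}{\left(-4\right) \left(1 - 4\right)} = \left(Z + p\right) - \frac{1}{4} \frac{1}{-3} \left(-7\right) = \left(Z + p\right) - \left(- \frac{1}{12}\right) \left(-7\right) = \left(Z + p\right) - \frac{7}{12} = - \frac{7}{12} + Z + p$)
$H{\left(201 \right)} - \left(\left(\left(-2394 - 1526\right) + X{\left(4,5 \right)} 220\right) + 4386\right) = 97 - \left(\left(\left(-2394 - 1526\right) + \left(- \frac{7}{12} + 5 + 4\right) 220\right) + 4386\right) = 97 - \left(\left(\left(-2394 - 1526\right) + \frac{101}{12} \cdot 220\right) + 4386\right) = 97 - \left(\left(-3920 + \frac{5555}{3}\right) + 4386\right) = 97 - \left(- \frac{6205}{3} + 4386\right) = 97 - \frac{6953}{3} = - \frac{6662}{3}$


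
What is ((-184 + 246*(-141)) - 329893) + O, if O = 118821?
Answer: -245942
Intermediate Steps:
((-184 + 246*(-141)) - 329893) + O = ((-184 + 246*(-141)) - 329893) + 118821 = ((-184 - 34686) - 329893) + 118821 = (-34870 - 329893) + 118821 = -364763 + 118821 = -245942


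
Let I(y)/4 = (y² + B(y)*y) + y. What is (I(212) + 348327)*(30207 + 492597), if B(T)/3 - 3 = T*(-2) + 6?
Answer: -275417852436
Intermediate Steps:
B(T) = 27 - 6*T (B(T) = 9 + 3*(T*(-2) + 6) = 9 + 3*(-2*T + 6) = 9 + 3*(6 - 2*T) = 9 + (18 - 6*T) = 27 - 6*T)
I(y) = 4*y + 4*y² + 4*y*(27 - 6*y) (I(y) = 4*((y² + (27 - 6*y)*y) + y) = 4*((y² + y*(27 - 6*y)) + y) = 4*(y + y² + y*(27 - 6*y)) = 4*y + 4*y² + 4*y*(27 - 6*y))
(I(212) + 348327)*(30207 + 492597) = (4*212*(28 - 5*212) + 348327)*(30207 + 492597) = (4*212*(28 - 1060) + 348327)*522804 = (4*212*(-1032) + 348327)*522804 = (-875136 + 348327)*522804 = -526809*522804 = -275417852436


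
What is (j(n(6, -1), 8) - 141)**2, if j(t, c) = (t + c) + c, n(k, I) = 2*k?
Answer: 12769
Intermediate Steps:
j(t, c) = t + 2*c (j(t, c) = (c + t) + c = t + 2*c)
(j(n(6, -1), 8) - 141)**2 = ((2*6 + 2*8) - 141)**2 = ((12 + 16) - 141)**2 = (28 - 141)**2 = (-113)**2 = 12769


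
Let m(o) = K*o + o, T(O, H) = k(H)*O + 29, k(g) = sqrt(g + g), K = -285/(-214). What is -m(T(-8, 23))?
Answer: -14471/214 + 1996*sqrt(46)/107 ≈ 58.897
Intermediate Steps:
K = 285/214 (K = -285*(-1/214) = 285/214 ≈ 1.3318)
k(g) = sqrt(2)*sqrt(g) (k(g) = sqrt(2*g) = sqrt(2)*sqrt(g))
T(O, H) = 29 + O*sqrt(2)*sqrt(H) (T(O, H) = (sqrt(2)*sqrt(H))*O + 29 = O*sqrt(2)*sqrt(H) + 29 = 29 + O*sqrt(2)*sqrt(H))
m(o) = 499*o/214 (m(o) = 285*o/214 + o = 499*o/214)
-m(T(-8, 23)) = -499*(29 - 8*sqrt(2)*sqrt(23))/214 = -499*(29 - 8*sqrt(46))/214 = -(14471/214 - 1996*sqrt(46)/107) = -14471/214 + 1996*sqrt(46)/107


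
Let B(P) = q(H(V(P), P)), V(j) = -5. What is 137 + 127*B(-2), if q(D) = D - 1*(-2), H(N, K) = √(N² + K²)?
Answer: 391 + 127*√29 ≈ 1074.9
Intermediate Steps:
H(N, K) = √(K² + N²)
q(D) = 2 + D (q(D) = D + 2 = 2 + D)
B(P) = 2 + √(25 + P²) (B(P) = 2 + √(P² + (-5)²) = 2 + √(P² + 25) = 2 + √(25 + P²))
137 + 127*B(-2) = 137 + 127*(2 + √(25 + (-2)²)) = 137 + 127*(2 + √(25 + 4)) = 137 + 127*(2 + √29) = 137 + (254 + 127*√29) = 391 + 127*√29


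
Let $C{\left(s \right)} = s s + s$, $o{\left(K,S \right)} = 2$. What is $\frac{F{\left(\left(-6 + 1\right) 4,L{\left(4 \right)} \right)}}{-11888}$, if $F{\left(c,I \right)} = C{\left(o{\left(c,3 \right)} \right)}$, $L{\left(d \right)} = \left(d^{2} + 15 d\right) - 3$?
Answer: $- \frac{3}{5944} \approx -0.00050471$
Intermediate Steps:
$L{\left(d \right)} = -3 + d^{2} + 15 d$
$C{\left(s \right)} = s + s^{2}$ ($C{\left(s \right)} = s^{2} + s = s + s^{2}$)
$F{\left(c,I \right)} = 6$ ($F{\left(c,I \right)} = 2 \left(1 + 2\right) = 2 \cdot 3 = 6$)
$\frac{F{\left(\left(-6 + 1\right) 4,L{\left(4 \right)} \right)}}{-11888} = \frac{6}{-11888} = 6 \left(- \frac{1}{11888}\right) = - \frac{3}{5944}$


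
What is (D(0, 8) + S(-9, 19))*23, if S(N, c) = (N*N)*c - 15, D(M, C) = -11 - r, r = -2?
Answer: 34845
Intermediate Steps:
D(M, C) = -9 (D(M, C) = -11 - 1*(-2) = -11 + 2 = -9)
S(N, c) = -15 + c*N² (S(N, c) = N²*c - 15 = c*N² - 15 = -15 + c*N²)
(D(0, 8) + S(-9, 19))*23 = (-9 + (-15 + 19*(-9)²))*23 = (-9 + (-15 + 19*81))*23 = (-9 + (-15 + 1539))*23 = (-9 + 1524)*23 = 1515*23 = 34845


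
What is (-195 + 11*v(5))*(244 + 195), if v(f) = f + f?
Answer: -37315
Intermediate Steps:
v(f) = 2*f
(-195 + 11*v(5))*(244 + 195) = (-195 + 11*(2*5))*(244 + 195) = (-195 + 11*10)*439 = (-195 + 110)*439 = -85*439 = -37315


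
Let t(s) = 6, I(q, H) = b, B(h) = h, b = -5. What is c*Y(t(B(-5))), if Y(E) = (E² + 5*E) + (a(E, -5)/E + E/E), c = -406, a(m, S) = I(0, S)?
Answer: -80591/3 ≈ -26864.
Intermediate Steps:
I(q, H) = -5
a(m, S) = -5
Y(E) = 1 + E² - 5/E + 5*E (Y(E) = (E² + 5*E) + (-5/E + E/E) = (E² + 5*E) + (-5/E + 1) = (E² + 5*E) + (1 - 5/E) = 1 + E² - 5/E + 5*E)
c*Y(t(B(-5))) = -406*(1 + 6² - 5/6 + 5*6) = -406*(1 + 36 - 5*⅙ + 30) = -406*(1 + 36 - ⅚ + 30) = -406*397/6 = -80591/3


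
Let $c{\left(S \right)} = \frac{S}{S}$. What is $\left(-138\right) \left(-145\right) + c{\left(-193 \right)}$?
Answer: $20011$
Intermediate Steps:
$c{\left(S \right)} = 1$
$\left(-138\right) \left(-145\right) + c{\left(-193 \right)} = \left(-138\right) \left(-145\right) + 1 = 20010 + 1 = 20011$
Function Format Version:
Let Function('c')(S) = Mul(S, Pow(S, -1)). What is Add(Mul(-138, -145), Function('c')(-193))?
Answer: 20011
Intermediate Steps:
Function('c')(S) = 1
Add(Mul(-138, -145), Function('c')(-193)) = Add(Mul(-138, -145), 1) = Add(20010, 1) = 20011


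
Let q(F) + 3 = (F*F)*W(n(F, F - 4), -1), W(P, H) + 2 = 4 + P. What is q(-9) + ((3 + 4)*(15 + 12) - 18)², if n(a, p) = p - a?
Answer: 29076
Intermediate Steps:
W(P, H) = 2 + P (W(P, H) = -2 + (4 + P) = 2 + P)
q(F) = -3 - 2*F² (q(F) = -3 + (F*F)*(2 + ((F - 4) - F)) = -3 + F²*(2 + ((-4 + F) - F)) = -3 + F²*(2 - 4) = -3 + F²*(-2) = -3 - 2*F²)
q(-9) + ((3 + 4)*(15 + 12) - 18)² = (-3 - 2*(-9)²) + ((3 + 4)*(15 + 12) - 18)² = (-3 - 2*81) + (7*27 - 18)² = (-3 - 162) + (189 - 18)² = -165 + 171² = -165 + 29241 = 29076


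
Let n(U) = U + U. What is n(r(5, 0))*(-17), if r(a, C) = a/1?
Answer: -170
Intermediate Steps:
r(a, C) = a (r(a, C) = a*1 = a)
n(U) = 2*U
n(r(5, 0))*(-17) = (2*5)*(-17) = 10*(-17) = -170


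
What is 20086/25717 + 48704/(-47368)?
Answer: -37635890/152270357 ≈ -0.24716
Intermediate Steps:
20086/25717 + 48704/(-47368) = 20086*(1/25717) + 48704*(-1/47368) = 20086/25717 - 6088/5921 = -37635890/152270357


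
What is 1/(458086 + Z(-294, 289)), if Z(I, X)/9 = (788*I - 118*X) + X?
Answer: -1/1931279 ≈ -5.1779e-7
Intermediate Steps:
Z(I, X) = -1053*X + 7092*I (Z(I, X) = 9*((788*I - 118*X) + X) = 9*((-118*X + 788*I) + X) = 9*(-117*X + 788*I) = -1053*X + 7092*I)
1/(458086 + Z(-294, 289)) = 1/(458086 + (-1053*289 + 7092*(-294))) = 1/(458086 + (-304317 - 2085048)) = 1/(458086 - 2389365) = 1/(-1931279) = -1/1931279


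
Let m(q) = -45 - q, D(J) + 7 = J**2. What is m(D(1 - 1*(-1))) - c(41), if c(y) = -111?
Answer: 69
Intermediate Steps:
D(J) = -7 + J**2
m(D(1 - 1*(-1))) - c(41) = (-45 - (-7 + (1 - 1*(-1))**2)) - 1*(-111) = (-45 - (-7 + (1 + 1)**2)) + 111 = (-45 - (-7 + 2**2)) + 111 = (-45 - (-7 + 4)) + 111 = (-45 - 1*(-3)) + 111 = (-45 + 3) + 111 = -42 + 111 = 69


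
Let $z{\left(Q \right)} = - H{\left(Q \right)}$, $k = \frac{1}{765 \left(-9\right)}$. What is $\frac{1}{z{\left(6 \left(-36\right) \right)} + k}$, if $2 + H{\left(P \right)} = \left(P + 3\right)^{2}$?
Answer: $- \frac{6885}{312351796} \approx -2.2042 \cdot 10^{-5}$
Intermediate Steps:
$H{\left(P \right)} = -2 + \left(3 + P\right)^{2}$ ($H{\left(P \right)} = -2 + \left(P + 3\right)^{2} = -2 + \left(3 + P\right)^{2}$)
$k = - \frac{1}{6885}$ ($k = \frac{1}{-6885} = - \frac{1}{6885} \approx -0.00014524$)
$z{\left(Q \right)} = 2 - \left(3 + Q\right)^{2}$ ($z{\left(Q \right)} = - (-2 + \left(3 + Q\right)^{2}) = 2 - \left(3 + Q\right)^{2}$)
$\frac{1}{z{\left(6 \left(-36\right) \right)} + k} = \frac{1}{\left(2 - \left(3 + 6 \left(-36\right)\right)^{2}\right) - \frac{1}{6885}} = \frac{1}{\left(2 - \left(3 - 216\right)^{2}\right) - \frac{1}{6885}} = \frac{1}{\left(2 - \left(-213\right)^{2}\right) - \frac{1}{6885}} = \frac{1}{\left(2 - 45369\right) - \frac{1}{6885}} = \frac{1}{-45367 - \frac{1}{6885}} = \frac{1}{- \frac{312351796}{6885}} = - \frac{6885}{312351796}$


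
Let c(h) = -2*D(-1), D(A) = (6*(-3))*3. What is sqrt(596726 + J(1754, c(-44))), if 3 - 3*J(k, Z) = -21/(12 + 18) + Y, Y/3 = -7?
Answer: sqrt(537060810)/30 ≈ 772.49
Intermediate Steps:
Y = -21 (Y = 3*(-7) = -21)
D(A) = -54 (D(A) = -18*3 = -54)
c(h) = 108 (c(h) = -2*(-54) = 108)
J(k, Z) = 247/30 (J(k, Z) = 1 - (-21/(12 + 18) - 21)/3 = 1 - (-21/30 - 21)/3 = 1 - (-21*1/30 - 21)/3 = 1 - (-7/10 - 21)/3 = 1 - 1/3*(-217/10) = 1 + 217/30 = 247/30)
sqrt(596726 + J(1754, c(-44))) = sqrt(596726 + 247/30) = sqrt(17902027/30) = sqrt(537060810)/30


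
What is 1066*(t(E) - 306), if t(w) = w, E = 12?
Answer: -313404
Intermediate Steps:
1066*(t(E) - 306) = 1066*(12 - 306) = 1066*(-294) = -313404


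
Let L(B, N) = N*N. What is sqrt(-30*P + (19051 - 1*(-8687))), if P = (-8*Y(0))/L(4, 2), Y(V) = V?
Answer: 3*sqrt(3082) ≈ 166.55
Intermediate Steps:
L(B, N) = N**2
P = 0 (P = (-8*0)/(2**2) = 0/4 = 0*(1/4) = 0)
sqrt(-30*P + (19051 - 1*(-8687))) = sqrt(-30*0 + (19051 - 1*(-8687))) = sqrt(0 + (19051 + 8687)) = sqrt(0 + 27738) = sqrt(27738) = 3*sqrt(3082)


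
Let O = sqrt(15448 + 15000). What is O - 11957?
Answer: -11957 + 4*sqrt(1903) ≈ -11783.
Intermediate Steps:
O = 4*sqrt(1903) (O = sqrt(30448) = 4*sqrt(1903) ≈ 174.49)
O - 11957 = 4*sqrt(1903) - 11957 = -11957 + 4*sqrt(1903)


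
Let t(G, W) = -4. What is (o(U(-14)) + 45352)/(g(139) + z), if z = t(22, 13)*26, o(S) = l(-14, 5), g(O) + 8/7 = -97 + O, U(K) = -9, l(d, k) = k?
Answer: -24423/34 ≈ -718.32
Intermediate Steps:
g(O) = -687/7 + O (g(O) = -8/7 + (-97 + O) = -687/7 + O)
o(S) = 5
z = -104 (z = -4*26 = -104)
(o(U(-14)) + 45352)/(g(139) + z) = (5 + 45352)/((-687/7 + 139) - 104) = 45357/(286/7 - 104) = 45357/(-442/7) = 45357*(-7/442) = -24423/34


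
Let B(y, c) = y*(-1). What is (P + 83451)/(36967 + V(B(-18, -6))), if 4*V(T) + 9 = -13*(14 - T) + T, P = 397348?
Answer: 1923196/147929 ≈ 13.001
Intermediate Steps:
B(y, c) = -y
V(T) = -191/4 + 7*T/2 (V(T) = -9/4 + (-13*(14 - T) + T)/4 = -9/4 + ((-182 + 13*T) + T)/4 = -9/4 + (-182 + 14*T)/4 = -9/4 + (-91/2 + 7*T/2) = -191/4 + 7*T/2)
(P + 83451)/(36967 + V(B(-18, -6))) = (397348 + 83451)/(36967 + (-191/4 + 7*(-1*(-18))/2)) = 480799/(36967 + (-191/4 + (7/2)*18)) = 480799/(36967 + (-191/4 + 63)) = 480799/(36967 + 61/4) = 480799/(147929/4) = 480799*(4/147929) = 1923196/147929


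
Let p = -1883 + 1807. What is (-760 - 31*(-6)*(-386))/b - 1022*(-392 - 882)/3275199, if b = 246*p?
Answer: 21831504511/5102760042 ≈ 4.2784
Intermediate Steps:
p = -76
b = -18696 (b = 246*(-76) = -18696)
(-760 - 31*(-6)*(-386))/b - 1022*(-392 - 882)/3275199 = (-760 - 31*(-6)*(-386))/(-18696) - 1022*(-392 - 882)/3275199 = (-760 + 186*(-386))*(-1/18696) - 1022*(-1274)*(1/3275199) = (-760 - 71796)*(-1/18696) + 1302028*(1/3275199) = -72556*(-1/18696) + 1302028/3275199 = 18139/4674 + 1302028/3275199 = 21831504511/5102760042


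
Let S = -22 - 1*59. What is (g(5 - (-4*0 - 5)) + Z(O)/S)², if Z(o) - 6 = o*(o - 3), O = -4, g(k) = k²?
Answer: 65060356/6561 ≈ 9916.2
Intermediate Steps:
Z(o) = 6 + o*(-3 + o) (Z(o) = 6 + o*(o - 3) = 6 + o*(-3 + o))
S = -81 (S = -22 - 59 = -81)
(g(5 - (-4*0 - 5)) + Z(O)/S)² = ((5 - (-4*0 - 5))² + (6 + (-4)² - 3*(-4))/(-81))² = ((5 - (0 - 5))² + (6 + 16 + 12)*(-1/81))² = ((5 - 1*(-5))² + 34*(-1/81))² = ((5 + 5)² - 34/81)² = (10² - 34/81)² = (100 - 34/81)² = (8066/81)² = 65060356/6561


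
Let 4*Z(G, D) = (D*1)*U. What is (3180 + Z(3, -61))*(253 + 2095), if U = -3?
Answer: 7574061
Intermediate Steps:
Z(G, D) = -3*D/4 (Z(G, D) = ((D*1)*(-3))/4 = (D*(-3))/4 = (-3*D)/4 = -3*D/4)
(3180 + Z(3, -61))*(253 + 2095) = (3180 - ¾*(-61))*(253 + 2095) = (3180 + 183/4)*2348 = (12903/4)*2348 = 7574061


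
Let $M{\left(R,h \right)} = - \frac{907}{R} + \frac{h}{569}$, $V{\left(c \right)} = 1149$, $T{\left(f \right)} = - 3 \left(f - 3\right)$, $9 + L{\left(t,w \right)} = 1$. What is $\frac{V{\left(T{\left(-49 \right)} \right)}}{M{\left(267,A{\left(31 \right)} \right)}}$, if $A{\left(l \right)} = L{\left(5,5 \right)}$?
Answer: $- \frac{174559527}{518219} \approx -336.85$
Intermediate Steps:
$L{\left(t,w \right)} = -8$ ($L{\left(t,w \right)} = -9 + 1 = -8$)
$T{\left(f \right)} = 9 - 3 f$ ($T{\left(f \right)} = - 3 \left(-3 + f\right) = 9 - 3 f$)
$A{\left(l \right)} = -8$
$M{\left(R,h \right)} = - \frac{907}{R} + \frac{h}{569}$ ($M{\left(R,h \right)} = - \frac{907}{R} + h \frac{1}{569} = - \frac{907}{R} + \frac{h}{569}$)
$\frac{V{\left(T{\left(-49 \right)} \right)}}{M{\left(267,A{\left(31 \right)} \right)}} = \frac{1149}{- \frac{907}{267} + \frac{1}{569} \left(-8\right)} = \frac{1149}{\left(-907\right) \frac{1}{267} - \frac{8}{569}} = \frac{1149}{- \frac{907}{267} - \frac{8}{569}} = \frac{1149}{- \frac{518219}{151923}} = 1149 \left(- \frac{151923}{518219}\right) = - \frac{174559527}{518219}$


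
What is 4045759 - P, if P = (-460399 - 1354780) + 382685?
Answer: 5478253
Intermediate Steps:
P = -1432494 (P = -1815179 + 382685 = -1432494)
4045759 - P = 4045759 - 1*(-1432494) = 4045759 + 1432494 = 5478253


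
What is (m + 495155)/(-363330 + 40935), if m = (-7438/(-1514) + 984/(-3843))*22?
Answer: -480259567481/312631912215 ≈ -1.5362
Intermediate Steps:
m = 99346346/969717 (m = (-7438*(-1/1514) + 984*(-1/3843))*22 = (3719/757 - 328/1281)*22 = (4515743/969717)*22 = 99346346/969717 ≈ 102.45)
(m + 495155)/(-363330 + 40935) = (99346346/969717 + 495155)/(-363330 + 40935) = (480259567481/969717)/(-322395) = (480259567481/969717)*(-1/322395) = -480259567481/312631912215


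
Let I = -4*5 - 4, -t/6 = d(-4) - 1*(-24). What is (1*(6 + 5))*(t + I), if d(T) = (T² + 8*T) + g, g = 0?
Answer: -792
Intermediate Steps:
d(T) = T² + 8*T (d(T) = (T² + 8*T) + 0 = T² + 8*T)
t = -48 (t = -6*(-4*(8 - 4) - 1*(-24)) = -6*(-4*4 + 24) = -6*(-16 + 24) = -6*8 = -48)
I = -24 (I = -20 - 4 = -24)
(1*(6 + 5))*(t + I) = (1*(6 + 5))*(-48 - 24) = (1*11)*(-72) = 11*(-72) = -792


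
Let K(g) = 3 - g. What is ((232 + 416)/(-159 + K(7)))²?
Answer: 419904/26569 ≈ 15.804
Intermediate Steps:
((232 + 416)/(-159 + K(7)))² = ((232 + 416)/(-159 + (3 - 1*7)))² = (648/(-159 + (3 - 7)))² = (648/(-159 - 4))² = (648/(-163))² = (648*(-1/163))² = (-648/163)² = 419904/26569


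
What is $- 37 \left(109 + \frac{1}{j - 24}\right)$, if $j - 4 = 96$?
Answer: $- \frac{306545}{76} \approx -4033.5$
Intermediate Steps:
$j = 100$ ($j = 4 + 96 = 100$)
$- 37 \left(109 + \frac{1}{j - 24}\right) = - 37 \left(109 + \frac{1}{100 - 24}\right) = - 37 \left(109 + \frac{1}{76}\right) = \left(-37\right) \frac{8285}{76} = - \frac{306545}{76}$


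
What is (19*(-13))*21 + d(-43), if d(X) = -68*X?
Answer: -2263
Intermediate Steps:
(19*(-13))*21 + d(-43) = (19*(-13))*21 - 68*(-43) = -247*21 + 2924 = -5187 + 2924 = -2263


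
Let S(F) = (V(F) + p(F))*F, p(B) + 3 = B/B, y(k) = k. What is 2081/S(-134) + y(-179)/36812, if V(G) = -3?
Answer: 38242921/12332020 ≈ 3.1011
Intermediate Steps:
p(B) = -2 (p(B) = -3 + B/B = -3 + 1 = -2)
S(F) = -5*F (S(F) = (-3 - 2)*F = -5*F)
2081/S(-134) + y(-179)/36812 = 2081/((-5*(-134))) - 179/36812 = 2081/670 - 179*1/36812 = 2081*(1/670) - 179/36812 = 2081/670 - 179/36812 = 38242921/12332020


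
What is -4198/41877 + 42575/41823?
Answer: 59531123/64867473 ≈ 0.91773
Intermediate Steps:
-4198/41877 + 42575/41823 = 59531123/64867473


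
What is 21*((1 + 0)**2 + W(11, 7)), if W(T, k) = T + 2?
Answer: 294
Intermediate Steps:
W(T, k) = 2 + T
21*((1 + 0)**2 + W(11, 7)) = 21*((1 + 0)**2 + (2 + 11)) = 21*(1**2 + 13) = 21*(1 + 13) = 21*14 = 294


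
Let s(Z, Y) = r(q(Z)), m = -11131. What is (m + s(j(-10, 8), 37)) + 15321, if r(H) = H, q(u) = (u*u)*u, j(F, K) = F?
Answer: 3190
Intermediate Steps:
q(u) = u³ (q(u) = u²*u = u³)
s(Z, Y) = Z³
(m + s(j(-10, 8), 37)) + 15321 = (-11131 + (-10)³) + 15321 = (-11131 - 1000) + 15321 = -12131 + 15321 = 3190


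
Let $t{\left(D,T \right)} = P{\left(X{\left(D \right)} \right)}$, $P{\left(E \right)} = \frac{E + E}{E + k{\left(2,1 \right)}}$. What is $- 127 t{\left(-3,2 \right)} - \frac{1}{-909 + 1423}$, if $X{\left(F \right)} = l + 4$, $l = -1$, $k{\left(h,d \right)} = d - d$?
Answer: $- \frac{130557}{514} \approx -254.0$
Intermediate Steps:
$k{\left(h,d \right)} = 0$
$X{\left(F \right)} = 3$ ($X{\left(F \right)} = -1 + 4 = 3$)
$P{\left(E \right)} = 2$ ($P{\left(E \right)} = \frac{E + E}{E + 0} = \frac{2 E}{E} = 2$)
$t{\left(D,T \right)} = 2$
$- 127 t{\left(-3,2 \right)} - \frac{1}{-909 + 1423} = \left(-127\right) 2 - \frac{1}{-909 + 1423} = -254 - \frac{1}{514} = - \frac{130557}{514}$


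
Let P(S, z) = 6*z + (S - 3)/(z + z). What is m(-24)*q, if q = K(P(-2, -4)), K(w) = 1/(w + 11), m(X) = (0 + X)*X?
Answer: -512/11 ≈ -46.545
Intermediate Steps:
m(X) = X² (m(X) = X*X = X²)
P(S, z) = 6*z + (-3 + S)/(2*z) (P(S, z) = 6*z + (-3 + S)/((2*z)) = 6*z + (-3 + S)*(1/(2*z)) = 6*z + (-3 + S)/(2*z))
K(w) = 1/(11 + w)
q = -8/99 (q = 1/(11 + (½)*(-3 - 2 + 12*(-4)²)/(-4)) = 1/(11 + (½)*(-¼)*(-3 - 2 + 12*16)) = 1/(11 + (½)*(-¼)*(-3 - 2 + 192)) = 1/(11 + (½)*(-¼)*187) = 1/(11 - 187/8) = 1/(-99/8) = -8/99 ≈ -0.080808)
m(-24)*q = (-24)²*(-8/99) = 576*(-8/99) = -512/11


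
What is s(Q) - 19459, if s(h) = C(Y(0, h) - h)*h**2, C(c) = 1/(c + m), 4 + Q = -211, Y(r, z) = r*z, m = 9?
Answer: -4312591/224 ≈ -19253.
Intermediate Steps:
Q = -215 (Q = -4 - 211 = -215)
C(c) = 1/(9 + c) (C(c) = 1/(c + 9) = 1/(9 + c))
s(h) = h**2/(9 - h) (s(h) = h**2/(9 + (0*h - h)) = h**2/(9 + (0 - h)) = h**2/(9 - h))
s(Q) - 19459 = (-215)**2/(9 - 1*(-215)) - 19459 = 46225/(9 + 215) - 19459 = 46225/224 - 19459 = -4312591/224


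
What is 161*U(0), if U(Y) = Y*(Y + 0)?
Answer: 0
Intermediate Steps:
U(Y) = Y**2 (U(Y) = Y*Y = Y**2)
161*U(0) = 161*0**2 = 161*0 = 0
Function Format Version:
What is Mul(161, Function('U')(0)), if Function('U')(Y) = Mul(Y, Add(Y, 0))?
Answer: 0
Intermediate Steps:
Function('U')(Y) = Pow(Y, 2) (Function('U')(Y) = Mul(Y, Y) = Pow(Y, 2))
Mul(161, Function('U')(0)) = Mul(161, Pow(0, 2)) = Mul(161, 0) = 0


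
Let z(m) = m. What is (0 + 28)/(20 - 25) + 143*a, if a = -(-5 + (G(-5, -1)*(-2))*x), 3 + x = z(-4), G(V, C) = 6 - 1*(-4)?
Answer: -96553/5 ≈ -19311.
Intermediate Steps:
G(V, C) = 10 (G(V, C) = 6 + 4 = 10)
x = -7 (x = -3 - 4 = -7)
a = -135 (a = -(-5 + (10*(-2))*(-7)) = -(-5 - 20*(-7)) = -(-5 + 140) = -1*135 = -135)
(0 + 28)/(20 - 25) + 143*a = (0 + 28)/(20 - 25) + 143*(-135) = 28/(-5) - 19305 = 28*(-1/5) - 19305 = -28/5 - 19305 = -96553/5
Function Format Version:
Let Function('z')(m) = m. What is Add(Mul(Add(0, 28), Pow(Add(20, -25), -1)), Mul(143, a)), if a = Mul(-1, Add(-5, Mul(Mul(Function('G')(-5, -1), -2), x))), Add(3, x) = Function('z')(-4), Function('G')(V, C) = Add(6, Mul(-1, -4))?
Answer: Rational(-96553, 5) ≈ -19311.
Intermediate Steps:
Function('G')(V, C) = 10 (Function('G')(V, C) = Add(6, 4) = 10)
x = -7 (x = Add(-3, -4) = -7)
a = -135 (a = Mul(-1, Add(-5, Mul(Mul(10, -2), -7))) = Mul(-1, Add(-5, Mul(-20, -7))) = Mul(-1, Add(-5, 140)) = Mul(-1, 135) = -135)
Add(Mul(Add(0, 28), Pow(Add(20, -25), -1)), Mul(143, a)) = Add(Mul(Add(0, 28), Pow(Add(20, -25), -1)), Mul(143, -135)) = Add(Mul(28, Pow(-5, -1)), -19305) = Add(Mul(28, Rational(-1, 5)), -19305) = Add(Rational(-28, 5), -19305) = Rational(-96553, 5)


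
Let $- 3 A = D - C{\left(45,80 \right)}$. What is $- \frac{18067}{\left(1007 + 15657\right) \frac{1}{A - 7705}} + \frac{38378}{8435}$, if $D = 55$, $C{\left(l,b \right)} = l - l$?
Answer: $\frac{1766457051313}{210841260} \approx 8378.1$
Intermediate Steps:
$C{\left(l,b \right)} = 0$
$A = - \frac{55}{3}$ ($A = - \frac{55 - 0}{3} = - \frac{55 + 0}{3} = \left(- \frac{1}{3}\right) 55 = - \frac{55}{3} \approx -18.333$)
$- \frac{18067}{\left(1007 + 15657\right) \frac{1}{A - 7705}} + \frac{38378}{8435} = - \frac{18067}{\left(1007 + 15657\right) \frac{1}{- \frac{55}{3} - 7705}} + \frac{38378}{8435} = - \frac{18067}{16664 \frac{1}{- \frac{23170}{3}}} + 38378 \cdot \frac{1}{8435} = - \frac{18067}{16664 \left(- \frac{3}{23170}\right)} + \frac{38378}{8435} = - \frac{18067}{- \frac{24996}{11585}} + \frac{38378}{8435} = \left(-18067\right) \left(- \frac{11585}{24996}\right) + \frac{38378}{8435} = \frac{209306195}{24996} + \frac{38378}{8435} = \frac{1766457051313}{210841260}$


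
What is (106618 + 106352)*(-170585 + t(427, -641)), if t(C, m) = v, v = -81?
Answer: -36346738020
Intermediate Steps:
t(C, m) = -81
(106618 + 106352)*(-170585 + t(427, -641)) = (106618 + 106352)*(-170585 - 81) = 212970*(-170666) = -36346738020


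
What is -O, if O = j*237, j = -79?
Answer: 18723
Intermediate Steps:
O = -18723 (O = -79*237 = -18723)
-O = -1*(-18723) = 18723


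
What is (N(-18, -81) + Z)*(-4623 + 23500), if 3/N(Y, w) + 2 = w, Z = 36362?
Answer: 56971597711/83 ≈ 6.8640e+8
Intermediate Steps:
N(Y, w) = 3/(-2 + w)
(N(-18, -81) + Z)*(-4623 + 23500) = (3/(-2 - 81) + 36362)*(-4623 + 23500) = (3/(-83) + 36362)*18877 = (3*(-1/83) + 36362)*18877 = (-3/83 + 36362)*18877 = (3018043/83)*18877 = 56971597711/83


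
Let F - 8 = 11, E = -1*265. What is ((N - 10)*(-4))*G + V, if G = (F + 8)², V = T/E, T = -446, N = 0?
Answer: 7727846/265 ≈ 29162.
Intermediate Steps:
E = -265
F = 19 (F = 8 + 11 = 19)
V = 446/265 (V = -446/(-265) = -446*(-1/265) = 446/265 ≈ 1.6830)
G = 729 (G = (19 + 8)² = 27² = 729)
((N - 10)*(-4))*G + V = ((0 - 10)*(-4))*729 + 446/265 = -10*(-4)*729 + 446/265 = 40*729 + 446/265 = 29160 + 446/265 = 7727846/265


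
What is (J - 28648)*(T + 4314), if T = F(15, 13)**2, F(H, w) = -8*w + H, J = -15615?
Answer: -541557805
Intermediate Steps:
F(H, w) = H - 8*w
T = 7921 (T = (15 - 8*13)**2 = (15 - 104)**2 = (-89)**2 = 7921)
(J - 28648)*(T + 4314) = (-15615 - 28648)*(7921 + 4314) = -44263*12235 = -541557805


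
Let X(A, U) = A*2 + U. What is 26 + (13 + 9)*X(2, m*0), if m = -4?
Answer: 114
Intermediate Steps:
X(A, U) = U + 2*A (X(A, U) = 2*A + U = U + 2*A)
26 + (13 + 9)*X(2, m*0) = 26 + (13 + 9)*(-4*0 + 2*2) = 26 + 22*(0 + 4) = 26 + 22*4 = 26 + 88 = 114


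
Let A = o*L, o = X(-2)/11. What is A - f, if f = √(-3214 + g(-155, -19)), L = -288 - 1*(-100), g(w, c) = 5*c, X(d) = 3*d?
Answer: 1128/11 - I*√3309 ≈ 102.55 - 57.524*I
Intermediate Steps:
o = -6/11 (o = (3*(-2))/11 = -6*1/11 = -6/11 ≈ -0.54545)
L = -188 (L = -288 + 100 = -188)
f = I*√3309 (f = √(-3214 + 5*(-19)) = √(-3214 - 95) = √(-3309) = I*√3309 ≈ 57.524*I)
A = 1128/11 (A = -6/11*(-188) = 1128/11 ≈ 102.55)
A - f = 1128/11 - I*√3309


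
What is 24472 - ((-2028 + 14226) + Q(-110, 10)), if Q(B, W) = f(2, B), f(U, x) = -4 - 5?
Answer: 12283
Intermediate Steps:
f(U, x) = -9
Q(B, W) = -9
24472 - ((-2028 + 14226) + Q(-110, 10)) = 24472 - ((-2028 + 14226) - 9) = 24472 - (12198 - 9) = 24472 - 1*12189 = 24472 - 12189 = 12283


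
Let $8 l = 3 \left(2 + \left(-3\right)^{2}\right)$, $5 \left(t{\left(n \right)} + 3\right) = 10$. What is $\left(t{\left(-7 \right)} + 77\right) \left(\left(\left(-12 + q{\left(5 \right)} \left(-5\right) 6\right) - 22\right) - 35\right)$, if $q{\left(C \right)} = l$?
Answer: $-14649$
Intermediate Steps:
$t{\left(n \right)} = -1$ ($t{\left(n \right)} = -3 + \frac{1}{5} \cdot 10 = -3 + 2 = -1$)
$l = \frac{33}{8}$ ($l = \frac{3 \left(2 + \left(-3\right)^{2}\right)}{8} = \frac{3 \left(2 + 9\right)}{8} = \frac{3 \cdot 11}{8} = \frac{1}{8} \cdot 33 = \frac{33}{8} \approx 4.125$)
$q{\left(C \right)} = \frac{33}{8}$
$\left(t{\left(-7 \right)} + 77\right) \left(\left(\left(-12 + q{\left(5 \right)} \left(-5\right) 6\right) - 22\right) - 35\right) = \left(-1 + 77\right) \left(\left(\left(-12 + \frac{33}{8} \left(-5\right) 6\right) - 22\right) - 35\right) = 76 \left(\left(\left(-12 - \frac{495}{4}\right) - 22\right) - 35\right) = 76 \left(\left(- \frac{543}{4} - 22\right) - 35\right) = 76 \left(- \frac{631}{4} - 35\right) = 76 \left(- \frac{771}{4}\right) = -14649$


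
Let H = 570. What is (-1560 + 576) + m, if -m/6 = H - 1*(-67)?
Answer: -4806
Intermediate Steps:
m = -3822 (m = -6*(570 - 1*(-67)) = -6*(570 + 67) = -6*637 = -3822)
(-1560 + 576) + m = (-1560 + 576) - 3822 = -984 - 3822 = -4806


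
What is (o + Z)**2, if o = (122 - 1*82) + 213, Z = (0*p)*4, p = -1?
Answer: 64009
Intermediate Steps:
Z = 0 (Z = (0*(-1))*4 = 0*4 = 0)
o = 253 (o = (122 - 82) + 213 = 40 + 213 = 253)
(o + Z)**2 = (253 + 0)**2 = 253**2 = 64009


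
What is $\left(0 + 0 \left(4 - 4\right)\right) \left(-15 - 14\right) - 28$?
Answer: $-28$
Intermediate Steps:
$\left(0 + 0 \left(4 - 4\right)\right) \left(-15 - 14\right) - 28 = \left(0 + 0 \cdot 0\right) \left(-15 - 14\right) - 28 = \left(0 + 0\right) \left(-29\right) - 28 = 0 \left(-29\right) - 28 = 0 - 28 = -28$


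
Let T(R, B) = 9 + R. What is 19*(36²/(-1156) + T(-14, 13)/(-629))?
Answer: -226157/10693 ≈ -21.150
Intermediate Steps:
19*(36²/(-1156) + T(-14, 13)/(-629)) = 19*(36²/(-1156) + (9 - 14)/(-629)) = 19*(1296*(-1/1156) - 5*(-1/629)) = 19*(-324/289 + 5/629) = 19*(-11903/10693) = -226157/10693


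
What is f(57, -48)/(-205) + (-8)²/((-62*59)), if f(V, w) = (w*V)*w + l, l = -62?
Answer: -240092074/374945 ≈ -640.34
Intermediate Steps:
f(V, w) = -62 + V*w² (f(V, w) = (w*V)*w - 62 = (V*w)*w - 62 = V*w² - 62 = -62 + V*w²)
f(57, -48)/(-205) + (-8)²/((-62*59)) = (-62 + 57*(-48)²)/(-205) + (-8)²/((-62*59)) = (-62 + 57*2304)*(-1/205) + 64/(-3658) = (-62 + 131328)*(-1/205) + 64*(-1/3658) = 131266*(-1/205) - 32/1829 = -131266/205 - 32/1829 = -240092074/374945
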